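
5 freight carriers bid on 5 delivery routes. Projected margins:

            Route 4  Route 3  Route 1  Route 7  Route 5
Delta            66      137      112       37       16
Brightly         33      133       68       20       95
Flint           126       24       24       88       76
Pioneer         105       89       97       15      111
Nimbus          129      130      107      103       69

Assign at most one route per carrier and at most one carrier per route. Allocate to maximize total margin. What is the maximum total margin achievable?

Treat this as an assignment problem: match each carrier to one route.
Optimal: Delta→Route 1 ($112k), Brightly→Route 3 ($133k), Flint→Route 4 ($126k), Pioneer→Route 5 ($111k), Nimbus→Route 7 ($103k) — total 112+133+126+111+103 = $585k.
Row-greedy (each carrier in turn takes its best remaining route) gives $558k, worse by 27.

Maximum total: $585k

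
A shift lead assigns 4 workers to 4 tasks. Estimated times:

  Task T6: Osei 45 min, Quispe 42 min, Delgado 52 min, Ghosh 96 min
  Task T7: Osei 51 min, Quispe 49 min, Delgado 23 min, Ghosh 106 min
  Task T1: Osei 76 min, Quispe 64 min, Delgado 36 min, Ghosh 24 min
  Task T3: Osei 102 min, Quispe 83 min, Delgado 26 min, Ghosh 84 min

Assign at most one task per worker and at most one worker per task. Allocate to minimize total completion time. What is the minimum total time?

This is a one-to-one assignment (minimum-cost bipartite matching).
Optimal: Osei→Task T7 (51 min), Quispe→Task T6 (42 min), Delgado→Task T3 (26 min), Ghosh→Task T1 (24 min) — total 51+42+26+24 = 143 min.
Min-entry greedy (repeatedly take the single cheapest remaining cell) gives 191 min, worse by 48.

Min total: 143 min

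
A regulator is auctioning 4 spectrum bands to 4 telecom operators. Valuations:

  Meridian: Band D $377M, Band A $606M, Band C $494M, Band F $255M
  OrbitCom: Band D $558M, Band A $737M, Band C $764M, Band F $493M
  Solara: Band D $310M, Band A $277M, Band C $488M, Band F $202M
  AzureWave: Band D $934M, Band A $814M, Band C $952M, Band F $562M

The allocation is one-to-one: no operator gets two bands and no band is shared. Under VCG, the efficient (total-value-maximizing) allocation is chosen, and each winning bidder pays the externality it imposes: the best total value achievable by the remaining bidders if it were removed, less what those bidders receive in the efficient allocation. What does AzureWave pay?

AzureWave pays $93M.

Efficient allocation: Meridian→Band A ($606M), OrbitCom→Band F ($493M), Solara→Band C ($488M), AzureWave→Band D ($934M); total welfare W = $2521M.
AzureWave receives Band D at value $934M, so the others get W − 934 = $1587M.
Without AzureWave: best allocation of the remaining 3 bidders over all 4 bands is Meridian→Band A ($606M), OrbitCom→Band C ($764M), Solara→Band D ($310M), total $1680M.
VCG payment = (others' best without AzureWave) − (others' welfare with AzureWave) = 1680 − 1587 = $93M.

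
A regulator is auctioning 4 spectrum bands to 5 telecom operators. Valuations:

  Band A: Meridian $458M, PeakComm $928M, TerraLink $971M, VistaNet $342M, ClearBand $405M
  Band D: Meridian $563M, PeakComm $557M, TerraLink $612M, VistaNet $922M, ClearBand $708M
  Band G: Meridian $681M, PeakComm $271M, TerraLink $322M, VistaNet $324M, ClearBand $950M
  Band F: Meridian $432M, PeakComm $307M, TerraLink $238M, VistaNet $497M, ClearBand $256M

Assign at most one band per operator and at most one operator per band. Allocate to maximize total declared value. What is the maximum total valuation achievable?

Maximum total: $3275M

Optimal: TerraLink→Band A ($971M), VistaNet→Band D ($922M), ClearBand→Band G ($950M), Meridian→Band F ($432M) — total 971+922+950+432 = $3275M.
Row-greedy (each operator in turn takes its best remaining band) gives $2718M, worse by 557.
Every other assignment is strictly worse.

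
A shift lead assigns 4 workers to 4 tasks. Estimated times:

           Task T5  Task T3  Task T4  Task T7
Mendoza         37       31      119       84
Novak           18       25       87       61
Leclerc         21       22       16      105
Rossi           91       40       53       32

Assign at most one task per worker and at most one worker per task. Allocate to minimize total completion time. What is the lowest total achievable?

Treat this as an assignment problem: match each worker to one task.
Optimal: Mendoza→Task T3 (31 min), Novak→Task T5 (18 min), Leclerc→Task T4 (16 min), Rossi→Task T7 (32 min) — total 31+18+16+32 = 97 min.
Column-greedy (each task in turn goes to its cheapest remaining worker) gives 177 min, worse by 80.
Next-best assignment: Mendoza→Task T5, Novak→Task T3, Leclerc→Task T4, Rossi→Task T7 = 110 min.

Min total: 97 min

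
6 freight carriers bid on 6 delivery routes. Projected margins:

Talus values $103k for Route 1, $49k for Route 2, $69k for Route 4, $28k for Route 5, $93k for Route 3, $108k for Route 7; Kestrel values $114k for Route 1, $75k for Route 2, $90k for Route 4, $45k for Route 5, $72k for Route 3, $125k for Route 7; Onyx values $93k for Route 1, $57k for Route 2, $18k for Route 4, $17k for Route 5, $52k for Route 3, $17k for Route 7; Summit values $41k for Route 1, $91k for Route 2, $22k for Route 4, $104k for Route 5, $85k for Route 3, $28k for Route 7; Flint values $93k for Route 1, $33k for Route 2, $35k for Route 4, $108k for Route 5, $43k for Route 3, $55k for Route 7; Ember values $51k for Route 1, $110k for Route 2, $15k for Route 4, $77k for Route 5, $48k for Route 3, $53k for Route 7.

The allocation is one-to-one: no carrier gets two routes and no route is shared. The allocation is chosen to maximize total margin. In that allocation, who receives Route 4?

Kestrel receives Route 4.

Optimal: Talus→Route 7 ($108k), Kestrel→Route 4 ($90k), Onyx→Route 1 ($93k), Summit→Route 3 ($85k), Flint→Route 5 ($108k), Ember→Route 2 ($110k) — total 108+90+93+85+108+110 = $594k.
Row-greedy (each carrier in turn takes its best remaining route) gives $441k, worse by 153.
Swapping Kestrel↔Ember (Kestrel→Route 2 $75k, Ember→Route 4 $15k) loses 110.
Kestrel's own top route is Route 7 ($125k), but forcing Kestrel→Route 7 and reassigning the rest optimally gives only $590k — worse by 4.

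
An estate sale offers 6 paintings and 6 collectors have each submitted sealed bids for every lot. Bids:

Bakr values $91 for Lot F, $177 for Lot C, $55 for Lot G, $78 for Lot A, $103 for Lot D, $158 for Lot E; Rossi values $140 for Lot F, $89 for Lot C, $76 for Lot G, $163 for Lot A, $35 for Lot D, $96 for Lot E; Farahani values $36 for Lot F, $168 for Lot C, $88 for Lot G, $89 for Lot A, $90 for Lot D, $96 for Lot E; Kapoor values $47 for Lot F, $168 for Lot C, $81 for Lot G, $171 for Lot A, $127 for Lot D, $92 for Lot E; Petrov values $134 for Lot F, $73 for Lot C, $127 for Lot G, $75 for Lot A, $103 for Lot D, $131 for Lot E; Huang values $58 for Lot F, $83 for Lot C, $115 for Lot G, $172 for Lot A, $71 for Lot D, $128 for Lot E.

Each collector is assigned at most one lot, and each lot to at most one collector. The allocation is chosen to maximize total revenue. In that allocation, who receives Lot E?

Optimal: Bakr→Lot E ($158), Rossi→Lot F ($140), Farahani→Lot C ($168), Kapoor→Lot D ($127), Petrov→Lot G ($127), Huang→Lot A ($172) — total 158+140+168+127+127+172 = $892.
Max-entry greedy (repeatedly take the single best remaining cell) gives $835, worse by 57.
No other one-to-one assignment exceeds $892.
Bakr's own top lot is Lot C ($177), but forcing Bakr→Lot C and reassigning the rest optimally gives only $839 — worse by 53.

Bakr receives Lot E.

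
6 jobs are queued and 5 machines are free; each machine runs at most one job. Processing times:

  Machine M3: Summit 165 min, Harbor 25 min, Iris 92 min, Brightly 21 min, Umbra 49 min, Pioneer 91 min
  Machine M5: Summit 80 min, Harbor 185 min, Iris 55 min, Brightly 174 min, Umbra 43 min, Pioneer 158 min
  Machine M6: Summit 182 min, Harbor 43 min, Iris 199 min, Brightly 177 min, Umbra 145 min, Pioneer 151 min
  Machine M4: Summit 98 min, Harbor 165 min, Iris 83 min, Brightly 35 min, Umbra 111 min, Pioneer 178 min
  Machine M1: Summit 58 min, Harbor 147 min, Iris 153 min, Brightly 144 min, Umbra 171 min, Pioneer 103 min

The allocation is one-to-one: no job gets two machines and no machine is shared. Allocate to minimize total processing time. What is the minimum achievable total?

This is the linear assignment problem.
Optimal: Umbra→Machine M3 (49 min), Iris→Machine M5 (55 min), Harbor→Machine M6 (43 min), Brightly→Machine M4 (35 min), Summit→Machine M1 (58 min) — total 49+55+43+35+58 = 240 min.
Min-entry greedy (repeatedly take the single cheapest remaining cell) gives 248 min, worse by 8.

Minimum total: 240 min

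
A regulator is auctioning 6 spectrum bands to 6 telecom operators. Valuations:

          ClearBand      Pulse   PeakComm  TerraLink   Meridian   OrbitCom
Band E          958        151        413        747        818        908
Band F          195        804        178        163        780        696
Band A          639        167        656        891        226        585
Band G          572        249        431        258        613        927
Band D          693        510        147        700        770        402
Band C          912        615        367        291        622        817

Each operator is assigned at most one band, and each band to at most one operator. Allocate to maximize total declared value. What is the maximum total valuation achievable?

This is the linear assignment problem.
Optimal: ClearBand→Band C ($912M), Pulse→Band F ($804M), PeakComm→Band A ($656M), TerraLink→Band D ($700M), Meridian→Band E ($818M), OrbitCom→Band G ($927M) — total 912+804+656+700+818+927 = $4817M.
Column-greedy (each band in turn goes to its best remaining operator) gives $4717M, worse by 100.
Swapping Pulse↔OrbitCom (Pulse→Band G $249M, OrbitCom→Band F $696M) loses 786.

Maximum total: $4817M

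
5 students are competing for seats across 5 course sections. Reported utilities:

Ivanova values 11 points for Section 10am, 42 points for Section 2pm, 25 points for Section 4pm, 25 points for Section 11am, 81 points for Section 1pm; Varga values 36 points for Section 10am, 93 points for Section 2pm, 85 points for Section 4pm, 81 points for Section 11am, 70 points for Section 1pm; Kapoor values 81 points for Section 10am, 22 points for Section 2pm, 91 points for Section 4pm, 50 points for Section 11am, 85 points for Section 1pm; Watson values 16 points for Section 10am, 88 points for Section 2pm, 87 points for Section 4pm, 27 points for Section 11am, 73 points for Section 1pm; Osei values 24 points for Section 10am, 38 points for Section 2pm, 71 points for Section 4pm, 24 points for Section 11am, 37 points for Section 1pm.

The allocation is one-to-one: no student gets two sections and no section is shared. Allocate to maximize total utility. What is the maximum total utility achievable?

Maximum total: 402 points

Optimal: Ivanova→Section 1pm (81 points), Varga→Section 11am (81 points), Kapoor→Section 10am (81 points), Watson→Section 2pm (88 points), Osei→Section 4pm (71 points) — total 81+81+81+88+71 = 402 points.
Column-greedy (each section in turn goes to its best remaining student) gives 323 points, worse by 79.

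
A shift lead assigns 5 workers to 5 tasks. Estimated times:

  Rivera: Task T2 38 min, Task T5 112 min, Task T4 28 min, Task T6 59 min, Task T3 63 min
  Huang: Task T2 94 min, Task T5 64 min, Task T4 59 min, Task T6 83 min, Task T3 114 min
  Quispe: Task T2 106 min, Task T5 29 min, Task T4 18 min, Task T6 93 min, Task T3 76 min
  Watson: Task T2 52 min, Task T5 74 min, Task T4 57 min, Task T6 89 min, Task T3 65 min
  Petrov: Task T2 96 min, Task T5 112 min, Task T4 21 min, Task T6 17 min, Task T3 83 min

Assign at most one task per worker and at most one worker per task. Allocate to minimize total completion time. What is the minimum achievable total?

Optimal: Rivera→Task T2 (38 min), Huang→Task T5 (64 min), Quispe→Task T4 (18 min), Watson→Task T3 (65 min), Petrov→Task T6 (17 min) — total 38+64+18+65+17 = 202 min.
No other one-to-one assignment undercuts 202 min.

Minimum total: 202 min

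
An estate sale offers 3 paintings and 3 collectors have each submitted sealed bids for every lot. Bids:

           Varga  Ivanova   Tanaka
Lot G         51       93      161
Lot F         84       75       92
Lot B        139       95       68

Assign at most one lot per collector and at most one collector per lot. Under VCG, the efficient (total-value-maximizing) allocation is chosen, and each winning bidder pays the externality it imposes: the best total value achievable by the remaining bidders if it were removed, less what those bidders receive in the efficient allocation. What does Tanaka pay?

Efficient allocation: Varga→Lot B ($139), Ivanova→Lot F ($75), Tanaka→Lot G ($161); total welfare W = $375.
Tanaka receives Lot G at value $161, so the others get W − 161 = $214.
Without Tanaka: best allocation of the remaining 2 bidders over all 3 lots is Varga→Lot B ($139), Ivanova→Lot G ($93), total $232.
VCG payment = (others' best without Tanaka) − (others' welfare with Tanaka) = 232 − 214 = $18.

Tanaka pays $18.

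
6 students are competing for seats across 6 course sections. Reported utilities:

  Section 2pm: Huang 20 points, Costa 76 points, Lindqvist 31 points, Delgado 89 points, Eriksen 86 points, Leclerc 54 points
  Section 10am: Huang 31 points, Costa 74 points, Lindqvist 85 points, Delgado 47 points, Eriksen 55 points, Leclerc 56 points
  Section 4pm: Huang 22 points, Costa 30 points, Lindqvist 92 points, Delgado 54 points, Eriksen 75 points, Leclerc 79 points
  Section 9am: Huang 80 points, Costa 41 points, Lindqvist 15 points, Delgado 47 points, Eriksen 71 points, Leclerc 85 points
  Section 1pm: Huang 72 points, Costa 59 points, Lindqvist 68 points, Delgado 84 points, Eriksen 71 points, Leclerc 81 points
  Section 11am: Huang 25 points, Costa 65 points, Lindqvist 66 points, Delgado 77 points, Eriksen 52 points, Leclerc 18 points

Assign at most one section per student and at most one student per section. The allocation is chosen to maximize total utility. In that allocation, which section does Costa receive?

Costa receives Section 10am.

Optimal: Huang→Section 9am (80 points), Costa→Section 10am (74 points), Lindqvist→Section 4pm (92 points), Delgado→Section 11am (77 points), Eriksen→Section 2pm (86 points), Leclerc→Section 1pm (81 points) — total 80+74+92+77+86+81 = 490 points.
Column-greedy (each section in turn goes to its best remaining student) gives 469 points, worse by 21.
Swapping Huang↔Costa (Huang→Section 10am 31 points, Costa→Section 9am 41 points) loses 82.
Costa's own top section is Section 2pm (76 points), but forcing Costa→Section 2pm and reassigning the rest optimally gives only 474 points — worse by 16.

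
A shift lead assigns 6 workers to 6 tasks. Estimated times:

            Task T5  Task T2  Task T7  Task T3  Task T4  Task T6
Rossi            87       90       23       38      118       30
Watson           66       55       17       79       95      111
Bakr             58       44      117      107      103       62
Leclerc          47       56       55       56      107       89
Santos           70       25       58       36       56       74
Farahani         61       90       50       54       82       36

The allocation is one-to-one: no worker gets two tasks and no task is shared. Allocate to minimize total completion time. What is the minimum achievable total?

Optimal: Rossi→Task T3 (38 min), Watson→Task T7 (17 min), Bakr→Task T2 (44 min), Leclerc→Task T5 (47 min), Santos→Task T4 (56 min), Farahani→Task T6 (36 min) — total 38+17+44+47+56+36 = 238 min.

Minimum total: 238 min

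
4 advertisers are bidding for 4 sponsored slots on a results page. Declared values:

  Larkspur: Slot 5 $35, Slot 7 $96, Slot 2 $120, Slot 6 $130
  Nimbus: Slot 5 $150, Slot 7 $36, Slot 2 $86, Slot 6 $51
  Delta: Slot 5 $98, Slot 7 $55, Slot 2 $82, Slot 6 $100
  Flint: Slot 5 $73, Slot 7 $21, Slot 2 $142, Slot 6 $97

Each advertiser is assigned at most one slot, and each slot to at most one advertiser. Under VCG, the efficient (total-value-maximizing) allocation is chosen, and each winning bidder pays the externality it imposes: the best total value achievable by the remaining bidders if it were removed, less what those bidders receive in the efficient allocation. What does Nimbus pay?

Nimbus pays $32.

Efficient allocation: Larkspur→Slot 7 ($96), Nimbus→Slot 5 ($150), Delta→Slot 6 ($100), Flint→Slot 2 ($142); total welfare W = $488.
Nimbus receives Slot 5 at value $150, so the others get W − 150 = $338.
Without Nimbus: best allocation of the remaining 3 bidders over all 4 slots is Larkspur→Slot 6 ($130), Delta→Slot 5 ($98), Flint→Slot 2 ($142), total $370.
VCG payment = (others' best without Nimbus) − (others' welfare with Nimbus) = 370 − 338 = $32.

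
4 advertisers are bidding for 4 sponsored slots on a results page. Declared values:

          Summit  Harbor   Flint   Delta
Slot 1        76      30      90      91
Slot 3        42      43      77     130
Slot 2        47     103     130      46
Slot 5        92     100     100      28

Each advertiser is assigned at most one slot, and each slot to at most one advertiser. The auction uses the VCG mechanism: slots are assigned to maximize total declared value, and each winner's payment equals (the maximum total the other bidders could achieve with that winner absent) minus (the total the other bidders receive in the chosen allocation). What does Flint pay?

Efficient allocation: Summit→Slot 1 ($76), Harbor→Slot 5 ($100), Flint→Slot 2 ($130), Delta→Slot 3 ($130); total welfare W = $436.
Flint receives Slot 2 at value $130, so the others get W − 130 = $306.
Without Flint: best allocation of the remaining 3 bidders over all 4 slots is Summit→Slot 5 ($92), Harbor→Slot 2 ($103), Delta→Slot 3 ($130), total $325.
VCG payment = (others' best without Flint) − (others' welfare with Flint) = 325 − 306 = $19.

Flint pays $19.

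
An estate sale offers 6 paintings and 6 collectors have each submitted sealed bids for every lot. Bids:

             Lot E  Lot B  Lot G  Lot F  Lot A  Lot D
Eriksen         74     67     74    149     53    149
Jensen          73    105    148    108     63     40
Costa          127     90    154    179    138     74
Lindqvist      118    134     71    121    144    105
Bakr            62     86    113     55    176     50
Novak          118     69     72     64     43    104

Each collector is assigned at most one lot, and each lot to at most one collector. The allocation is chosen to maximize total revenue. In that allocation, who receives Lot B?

Lindqvist receives Lot B.

Optimal: Eriksen→Lot D ($149), Jensen→Lot G ($148), Costa→Lot F ($179), Lindqvist→Lot B ($134), Bakr→Lot A ($176), Novak→Lot E ($118) — total 149+148+179+134+176+118 = $904.
Row-greedy (each collector in turn takes its best remaining lot) gives $735, worse by 169.
Next-best assignment: Eriksen→Lot D, Jensen→Lot G, Costa→Lot F, Lindqvist→Lot E, Bakr→Lot A, Novak→Lot B = $839.
No other one-to-one assignment exceeds $904.
Lindqvist's own top lot is Lot A ($144), but forcing Lindqvist→Lot A and reassigning the rest optimally gives only $824 — worse by 80.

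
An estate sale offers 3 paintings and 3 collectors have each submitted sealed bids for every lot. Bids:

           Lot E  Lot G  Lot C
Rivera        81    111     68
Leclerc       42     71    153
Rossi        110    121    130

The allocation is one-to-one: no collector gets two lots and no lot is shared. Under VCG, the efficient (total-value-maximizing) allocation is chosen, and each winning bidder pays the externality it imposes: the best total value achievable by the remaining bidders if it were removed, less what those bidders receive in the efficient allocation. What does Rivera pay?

Rivera pays $11.

Efficient allocation: Rivera→Lot G ($111), Leclerc→Lot C ($153), Rossi→Lot E ($110); total welfare W = $374.
Rivera receives Lot G at value $111, so the others get W − 111 = $263.
Without Rivera: best allocation of the remaining 2 bidders over all 3 lots is Leclerc→Lot C ($153), Rossi→Lot G ($121), total $274.
VCG payment = (others' best without Rivera) − (others' welfare with Rivera) = 274 − 263 = $11.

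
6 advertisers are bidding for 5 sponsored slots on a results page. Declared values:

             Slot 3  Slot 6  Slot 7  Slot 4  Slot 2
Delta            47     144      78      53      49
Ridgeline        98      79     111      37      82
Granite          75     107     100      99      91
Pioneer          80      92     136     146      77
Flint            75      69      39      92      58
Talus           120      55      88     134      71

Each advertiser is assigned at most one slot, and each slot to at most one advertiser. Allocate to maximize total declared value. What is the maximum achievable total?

Optimal: Talus→Slot 3 ($120), Delta→Slot 6 ($144), Ridgeline→Slot 7 ($111), Pioneer→Slot 4 ($146), Granite→Slot 2 ($91) — total 120+144+111+146+91 = $612.
Column-greedy (each slot in turn goes to its best remaining advertiser) gives $581, worse by 31.
No other one-to-one assignment exceeds $612.

Max total: $612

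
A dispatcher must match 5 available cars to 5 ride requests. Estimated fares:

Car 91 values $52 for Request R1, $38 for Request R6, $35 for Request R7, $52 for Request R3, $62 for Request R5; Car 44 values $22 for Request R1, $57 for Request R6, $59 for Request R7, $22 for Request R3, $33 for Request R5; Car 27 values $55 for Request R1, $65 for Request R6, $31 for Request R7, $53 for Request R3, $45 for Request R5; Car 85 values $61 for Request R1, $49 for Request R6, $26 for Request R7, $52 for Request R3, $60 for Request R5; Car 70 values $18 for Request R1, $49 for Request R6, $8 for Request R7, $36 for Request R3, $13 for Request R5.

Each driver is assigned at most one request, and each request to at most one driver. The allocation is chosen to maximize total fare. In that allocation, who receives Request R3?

Optimal: Car 91→Request R5 ($62), Car 44→Request R7 ($59), Car 27→Request R3 ($53), Car 85→Request R1 ($61), Car 70→Request R6 ($49) — total 62+59+53+61+49 = $284.
Column-greedy (each request in turn goes to its best remaining driver) gives $250, worse by 34.
Next-best assignment: Car 91→Request R5, Car 44→Request R7, Car 27→Request R6, Car 85→Request R1, Car 70→Request R3 = $283.
Car 27's own top request is Request R6 ($65), but forcing Car 27→Request R6 and reassigning the rest optimally gives only $283 — worse by 1.

Car 27 receives Request R3.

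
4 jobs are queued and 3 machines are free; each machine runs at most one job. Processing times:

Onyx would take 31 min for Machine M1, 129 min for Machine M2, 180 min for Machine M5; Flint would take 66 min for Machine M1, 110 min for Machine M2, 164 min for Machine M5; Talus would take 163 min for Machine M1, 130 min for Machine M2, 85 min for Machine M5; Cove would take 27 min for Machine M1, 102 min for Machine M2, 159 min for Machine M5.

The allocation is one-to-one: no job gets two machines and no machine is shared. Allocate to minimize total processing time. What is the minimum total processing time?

This is a one-to-one assignment (minimum-cost bipartite matching).
Optimal: Onyx→Machine M1 (31 min), Cove→Machine M2 (102 min), Talus→Machine M5 (85 min) — total 31+102+85 = 218 min.
Min-entry greedy (repeatedly take the single cheapest remaining cell) gives 222 min, worse by 4.
Next-best assignment: Cove→Machine M1, Flint→Machine M2, Talus→Machine M5 = 222 min.
Swapping Onyx↔Cove (Onyx→Machine M2 129 min, Cove→Machine M1 27 min) adds 23.

Min total: 218 min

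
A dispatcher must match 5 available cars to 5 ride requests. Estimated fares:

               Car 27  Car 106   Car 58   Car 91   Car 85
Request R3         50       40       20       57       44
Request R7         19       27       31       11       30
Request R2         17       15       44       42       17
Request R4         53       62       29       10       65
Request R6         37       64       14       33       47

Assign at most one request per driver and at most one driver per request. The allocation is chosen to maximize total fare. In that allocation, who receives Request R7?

Car 58 receives Request R7.

Treat this as an assignment problem: match each driver to one request.
Optimal: Car 27→Request R3 ($50), Car 106→Request R6 ($64), Car 58→Request R7 ($31), Car 91→Request R2 ($42), Car 85→Request R4 ($65) — total 50+64+31+42+65 = $252.
Swapping Car 27↔Car 85 (Car 27→Request R4 $53, Car 85→Request R3 $44) loses 18.
Car 58's own top request is Request R2 ($44), but forcing Car 58→Request R2 and reassigning the rest optimally gives only $249 — worse by 3.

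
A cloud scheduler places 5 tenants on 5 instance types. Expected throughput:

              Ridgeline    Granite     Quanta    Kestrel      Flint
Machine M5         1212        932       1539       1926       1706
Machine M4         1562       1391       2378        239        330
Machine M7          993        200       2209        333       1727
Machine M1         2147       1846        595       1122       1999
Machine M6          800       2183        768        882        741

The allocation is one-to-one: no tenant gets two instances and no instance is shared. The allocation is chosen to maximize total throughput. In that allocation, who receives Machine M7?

Flint receives Machine M7.

Optimal: Ridgeline→Machine M1 (2147 ops/s), Granite→Machine M6 (2183 ops/s), Quanta→Machine M4 (2378 ops/s), Kestrel→Machine M5 (1926 ops/s), Flint→Machine M7 (1727 ops/s) — total 2147+2183+2378+1926+1727 = 10361 ops/s.
Checked against all permutations: 10361 ops/s is optimal.
Flint's own top instance is Machine M1 (1999 ops/s), but forcing Flint→Machine M1 and reassigning the rest optimally gives only 9879 ops/s — worse by 482.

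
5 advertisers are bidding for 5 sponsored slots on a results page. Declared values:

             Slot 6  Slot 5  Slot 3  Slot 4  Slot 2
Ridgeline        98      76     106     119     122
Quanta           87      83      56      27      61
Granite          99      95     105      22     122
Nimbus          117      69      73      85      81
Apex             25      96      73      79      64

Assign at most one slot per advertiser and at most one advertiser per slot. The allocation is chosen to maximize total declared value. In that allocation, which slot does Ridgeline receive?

Ridgeline receives Slot 4.

Optimal: Ridgeline→Slot 4 ($119), Quanta→Slot 5 ($83), Granite→Slot 2 ($122), Nimbus→Slot 6 ($117), Apex→Slot 3 ($73) — total 119+83+122+117+73 = $514.
Max-entry greedy (repeatedly take the single best remaining cell) gives $467, worse by 47.
Next-best assignment: Ridgeline→Slot 4, Quanta→Slot 3, Granite→Slot 2, Nimbus→Slot 6, Apex→Slot 5 = $510.
Swapping Nimbus↔Apex (Nimbus→Slot 3 $73, Apex→Slot 6 $25) loses 92.
Checked against all permutations: $514 is optimal.
Ridgeline's own top slot is Slot 2 ($122), but forcing Ridgeline→Slot 2 and reassigning the rest optimally gives only $506 — worse by 8.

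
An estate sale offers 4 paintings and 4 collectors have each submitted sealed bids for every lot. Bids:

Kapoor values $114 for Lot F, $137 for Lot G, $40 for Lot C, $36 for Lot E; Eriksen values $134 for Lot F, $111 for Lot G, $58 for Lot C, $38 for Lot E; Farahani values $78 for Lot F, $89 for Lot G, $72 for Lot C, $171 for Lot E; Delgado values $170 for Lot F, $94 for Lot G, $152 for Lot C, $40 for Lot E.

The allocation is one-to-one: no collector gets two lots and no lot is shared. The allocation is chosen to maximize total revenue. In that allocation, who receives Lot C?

Optimal: Kapoor→Lot G ($137), Eriksen→Lot F ($134), Farahani→Lot E ($171), Delgado→Lot C ($152) — total 137+134+171+152 = $594.
Column-greedy (each lot in turn goes to its best remaining collector) gives $417, worse by 177.
Delgado's own top lot is Lot F ($170), but forcing Delgado→Lot F and reassigning the rest optimally gives only $536 — worse by 58.

Delgado receives Lot C.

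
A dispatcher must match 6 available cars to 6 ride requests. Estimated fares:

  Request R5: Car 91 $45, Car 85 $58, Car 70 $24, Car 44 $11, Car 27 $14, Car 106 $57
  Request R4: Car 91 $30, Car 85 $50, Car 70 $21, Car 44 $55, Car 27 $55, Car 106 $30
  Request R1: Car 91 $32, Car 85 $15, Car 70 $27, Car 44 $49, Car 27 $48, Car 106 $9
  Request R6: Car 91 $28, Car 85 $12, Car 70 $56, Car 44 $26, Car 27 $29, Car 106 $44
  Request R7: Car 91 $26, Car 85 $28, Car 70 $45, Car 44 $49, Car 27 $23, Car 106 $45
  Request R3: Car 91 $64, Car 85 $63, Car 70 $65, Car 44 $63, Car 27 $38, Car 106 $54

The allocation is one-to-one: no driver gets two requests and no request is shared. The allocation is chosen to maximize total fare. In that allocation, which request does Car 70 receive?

Optimal: Car 91→Request R3 ($64), Car 85→Request R5 ($58), Car 70→Request R6 ($56), Car 44→Request R1 ($49), Car 27→Request R4 ($55), Car 106→Request R7 ($45) — total 64+58+56+49+55+45 = $327.
Row-greedy (each driver in turn takes its best remaining request) gives $326, worse by 1.
Every other assignment is strictly worse.
Car 70's own top request is Request R3 ($65), but forcing Car 70→Request R3 and reassigning the rest optimally gives only $303 — worse by 24.

Car 70 receives Request R6.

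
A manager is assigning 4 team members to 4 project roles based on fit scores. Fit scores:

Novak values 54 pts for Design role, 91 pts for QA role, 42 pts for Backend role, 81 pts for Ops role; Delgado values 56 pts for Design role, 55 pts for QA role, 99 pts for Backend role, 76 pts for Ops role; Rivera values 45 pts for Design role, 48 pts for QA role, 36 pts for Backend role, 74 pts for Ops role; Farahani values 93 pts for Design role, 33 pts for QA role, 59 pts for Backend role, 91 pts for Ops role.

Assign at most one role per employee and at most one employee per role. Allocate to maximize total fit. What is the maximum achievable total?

Max total: 357 pts

Optimal: Novak→QA role (91 pts), Delgado→Backend role (99 pts), Rivera→Ops role (74 pts), Farahani→Design role (93 pts) — total 91+99+74+93 = 357 pts.
Next-best assignment: Novak→QA role, Delgado→Backend role, Rivera→Design role, Farahani→Ops role = 326 pts.
Checked against all permutations: 357 pts is optimal.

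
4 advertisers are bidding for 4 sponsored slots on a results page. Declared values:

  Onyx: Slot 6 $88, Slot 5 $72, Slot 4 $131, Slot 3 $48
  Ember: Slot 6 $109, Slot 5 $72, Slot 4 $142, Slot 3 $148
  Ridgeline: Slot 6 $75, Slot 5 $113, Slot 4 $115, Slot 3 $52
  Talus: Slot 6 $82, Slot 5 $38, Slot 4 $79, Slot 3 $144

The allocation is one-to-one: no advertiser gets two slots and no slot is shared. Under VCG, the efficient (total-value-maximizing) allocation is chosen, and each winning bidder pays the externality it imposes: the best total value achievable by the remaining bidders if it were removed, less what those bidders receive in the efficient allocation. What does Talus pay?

Efficient allocation: Onyx→Slot 4 ($131), Ember→Slot 6 ($109), Ridgeline→Slot 5 ($113), Talus→Slot 3 ($144); total welfare W = $497.
Talus receives Slot 3 at value $144, so the others get W − 144 = $353.
Without Talus: best allocation of the remaining 3 bidders over all 4 slots is Onyx→Slot 4 ($131), Ember→Slot 3 ($148), Ridgeline→Slot 5 ($113), total $392.
VCG payment = (others' best without Talus) − (others' welfare with Talus) = 392 − 353 = $39.

Talus pays $39.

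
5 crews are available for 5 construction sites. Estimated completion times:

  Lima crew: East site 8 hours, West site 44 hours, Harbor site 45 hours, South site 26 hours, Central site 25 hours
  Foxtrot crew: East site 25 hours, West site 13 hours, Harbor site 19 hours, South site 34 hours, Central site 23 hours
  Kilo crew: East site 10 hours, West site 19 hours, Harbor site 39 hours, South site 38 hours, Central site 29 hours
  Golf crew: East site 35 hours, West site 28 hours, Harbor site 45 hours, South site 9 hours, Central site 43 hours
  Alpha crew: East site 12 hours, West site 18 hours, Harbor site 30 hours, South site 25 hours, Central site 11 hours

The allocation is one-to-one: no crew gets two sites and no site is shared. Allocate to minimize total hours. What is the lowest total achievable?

Optimal: Lima crew→East site (8 hours), Foxtrot crew→Harbor site (19 hours), Kilo crew→West site (19 hours), Golf crew→South site (9 hours), Alpha crew→Central site (11 hours) — total 8+19+19+9+11 = 66 hours.
Column-greedy (each site in turn goes to its cheapest remaining crew) gives 89 hours, worse by 23.
Next-best assignment: Lima crew→East site, Foxtrot crew→West site, Kilo crew→Harbor site, Golf crew→South site, Alpha crew→Central site = 80 hours.
Swapping Foxtrot crew↔Golf crew (Foxtrot crew→South site 34 hours, Golf crew→Harbor site 45 hours) adds 51.
Every other assignment is strictly worse.

Min total: 66 hours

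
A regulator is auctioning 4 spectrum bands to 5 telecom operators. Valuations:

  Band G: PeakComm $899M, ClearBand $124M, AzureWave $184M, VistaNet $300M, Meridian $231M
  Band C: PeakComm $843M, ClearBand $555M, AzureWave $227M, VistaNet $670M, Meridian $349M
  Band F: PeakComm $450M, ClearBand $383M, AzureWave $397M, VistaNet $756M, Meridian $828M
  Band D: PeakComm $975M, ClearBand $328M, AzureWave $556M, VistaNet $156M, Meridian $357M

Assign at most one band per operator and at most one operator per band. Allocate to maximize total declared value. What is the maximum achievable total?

This is the linear assignment problem.
Optimal: PeakComm→Band G ($899M), VistaNet→Band C ($670M), Meridian→Band F ($828M), AzureWave→Band D ($556M) — total 899+670+828+556 = $2953M.
Row-greedy (each operator in turn takes its best remaining band) gives $2227M, worse by 726.
No other one-to-one assignment exceeds $2953M.

Maximum total: $2953M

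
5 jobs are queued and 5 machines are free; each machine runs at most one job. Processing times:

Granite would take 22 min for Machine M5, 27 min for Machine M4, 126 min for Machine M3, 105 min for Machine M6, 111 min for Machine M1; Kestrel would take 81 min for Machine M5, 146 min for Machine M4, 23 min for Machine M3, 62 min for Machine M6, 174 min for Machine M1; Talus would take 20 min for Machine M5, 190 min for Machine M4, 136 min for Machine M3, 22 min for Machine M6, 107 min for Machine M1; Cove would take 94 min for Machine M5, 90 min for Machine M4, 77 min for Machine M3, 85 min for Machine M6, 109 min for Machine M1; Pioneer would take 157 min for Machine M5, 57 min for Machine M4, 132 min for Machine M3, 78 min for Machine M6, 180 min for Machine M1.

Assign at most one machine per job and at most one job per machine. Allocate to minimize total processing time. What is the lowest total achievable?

Treat this as an assignment problem: match each job to one machine.
Optimal: Granite→Machine M5 (22 min), Kestrel→Machine M3 (23 min), Talus→Machine M6 (22 min), Cove→Machine M1 (109 min), Pioneer→Machine M4 (57 min) — total 22+23+22+109+57 = 233 min.
Row-greedy (each job in turn takes its cheapest remaining machine) gives 337 min, worse by 104.
Every other assignment is strictly worse.

Minimum total: 233 min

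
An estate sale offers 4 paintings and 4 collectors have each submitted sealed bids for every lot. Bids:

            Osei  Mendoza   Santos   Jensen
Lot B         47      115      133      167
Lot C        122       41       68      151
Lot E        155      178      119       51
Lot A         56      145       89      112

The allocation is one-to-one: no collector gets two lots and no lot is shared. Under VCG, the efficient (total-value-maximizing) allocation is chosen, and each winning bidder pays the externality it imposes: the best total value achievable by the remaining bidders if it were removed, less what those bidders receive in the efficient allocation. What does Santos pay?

Santos pays $16.

Efficient allocation: Osei→Lot E ($155), Mendoza→Lot A ($145), Santos→Lot B ($133), Jensen→Lot C ($151); total welfare W = $584.
Santos receives Lot B at value $133, so the others get W − 133 = $451.
Without Santos: best allocation of the remaining 3 bidders over all 4 lots is Osei→Lot C ($122), Mendoza→Lot E ($178), Jensen→Lot B ($167), total $467.
VCG payment = (others' best without Santos) − (others' welfare with Santos) = 467 − 451 = $16.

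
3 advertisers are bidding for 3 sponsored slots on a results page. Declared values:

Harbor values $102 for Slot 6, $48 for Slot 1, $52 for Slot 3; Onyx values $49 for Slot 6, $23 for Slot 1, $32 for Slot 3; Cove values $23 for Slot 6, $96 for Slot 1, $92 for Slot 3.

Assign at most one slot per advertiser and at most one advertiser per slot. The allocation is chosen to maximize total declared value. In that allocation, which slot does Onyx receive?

Treat this as an assignment problem: match each advertiser to one slot.
Optimal: Harbor→Slot 6 ($102), Onyx→Slot 3 ($32), Cove→Slot 1 ($96) — total 102+32+96 = $230.
Next-best assignment: Harbor→Slot 6, Onyx→Slot 1, Cove→Slot 3 = $217.
Onyx's own top slot is Slot 6 ($49), but forcing Onyx→Slot 6 and reassigning the rest optimally gives only $197 — worse by 33.

Onyx receives Slot 3.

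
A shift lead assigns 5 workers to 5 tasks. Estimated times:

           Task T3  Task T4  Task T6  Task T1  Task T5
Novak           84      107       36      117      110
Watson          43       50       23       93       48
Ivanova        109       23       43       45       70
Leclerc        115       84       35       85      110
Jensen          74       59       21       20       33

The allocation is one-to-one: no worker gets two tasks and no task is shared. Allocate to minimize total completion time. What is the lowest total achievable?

Minimum total: 210 min

Optimal: Novak→Task T3 (84 min), Watson→Task T5 (48 min), Ivanova→Task T4 (23 min), Leclerc→Task T6 (35 min), Jensen→Task T1 (20 min) — total 84+48+23+35+20 = 210 min.
Column-greedy (each task in turn goes to its cheapest remaining worker) gives 282 min, worse by 72.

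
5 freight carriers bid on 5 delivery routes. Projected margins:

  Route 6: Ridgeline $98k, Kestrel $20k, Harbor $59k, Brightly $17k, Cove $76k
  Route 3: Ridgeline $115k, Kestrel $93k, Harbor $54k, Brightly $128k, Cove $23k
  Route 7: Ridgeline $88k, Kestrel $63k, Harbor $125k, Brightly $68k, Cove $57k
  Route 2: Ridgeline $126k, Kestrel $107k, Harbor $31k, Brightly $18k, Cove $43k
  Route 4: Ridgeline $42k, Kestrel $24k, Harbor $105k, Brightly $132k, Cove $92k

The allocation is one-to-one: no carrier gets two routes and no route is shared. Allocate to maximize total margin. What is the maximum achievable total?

Maximum total: $555k

Optimal: Ridgeline→Route 3 ($115k), Kestrel→Route 2 ($107k), Harbor→Route 7 ($125k), Brightly→Route 4 ($132k), Cove→Route 6 ($76k) — total 115+107+125+132+76 = $555k.
Column-greedy (each route in turn goes to its best remaining carrier) gives $550k, worse by 5.
Next-best assignment: Ridgeline→Route 2, Kestrel→Route 3, Harbor→Route 7, Brightly→Route 4, Cove→Route 6 = $552k.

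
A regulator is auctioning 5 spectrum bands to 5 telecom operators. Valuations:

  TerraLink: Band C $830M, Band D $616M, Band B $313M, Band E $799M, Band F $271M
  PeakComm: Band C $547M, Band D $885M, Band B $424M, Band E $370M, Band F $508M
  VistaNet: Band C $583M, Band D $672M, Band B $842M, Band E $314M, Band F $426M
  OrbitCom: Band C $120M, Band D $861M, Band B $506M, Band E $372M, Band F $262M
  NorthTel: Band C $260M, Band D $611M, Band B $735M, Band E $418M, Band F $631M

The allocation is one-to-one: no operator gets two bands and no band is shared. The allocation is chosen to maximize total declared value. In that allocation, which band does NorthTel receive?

NorthTel receives Band F.

Treat this as an assignment problem: match each operator to one band.
Optimal: TerraLink→Band E ($799M), PeakComm→Band C ($547M), VistaNet→Band B ($842M), OrbitCom→Band D ($861M), NorthTel→Band F ($631M) — total 799+547+842+861+631 = $3680M.
Max-entry greedy (repeatedly take the single best remaining cell) gives $3560M, worse by 120.
NorthTel's own top band is Band B ($735M), but forcing NorthTel→Band B and reassigning the rest optimally gives only $3486M — worse by 194.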